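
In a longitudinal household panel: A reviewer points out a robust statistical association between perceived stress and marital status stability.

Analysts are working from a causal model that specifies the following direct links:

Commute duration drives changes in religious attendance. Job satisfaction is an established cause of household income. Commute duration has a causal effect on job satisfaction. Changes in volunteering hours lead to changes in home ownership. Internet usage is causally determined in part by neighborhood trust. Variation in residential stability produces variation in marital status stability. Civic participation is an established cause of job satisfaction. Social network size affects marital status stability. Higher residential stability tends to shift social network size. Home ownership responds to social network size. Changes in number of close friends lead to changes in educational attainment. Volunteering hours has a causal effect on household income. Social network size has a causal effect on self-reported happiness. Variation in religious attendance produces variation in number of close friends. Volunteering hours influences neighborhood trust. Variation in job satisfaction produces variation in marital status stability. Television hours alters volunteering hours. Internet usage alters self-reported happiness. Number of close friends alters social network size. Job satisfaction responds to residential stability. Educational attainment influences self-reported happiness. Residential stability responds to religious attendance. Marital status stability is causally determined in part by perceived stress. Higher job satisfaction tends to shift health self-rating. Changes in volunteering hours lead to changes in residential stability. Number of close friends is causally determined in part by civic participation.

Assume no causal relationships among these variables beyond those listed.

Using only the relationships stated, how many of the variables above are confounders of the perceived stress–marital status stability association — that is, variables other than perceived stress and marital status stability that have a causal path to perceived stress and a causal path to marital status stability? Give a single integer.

No listed variable has a causal path to both perceived stress and marital status stability, so there are no common causes.

0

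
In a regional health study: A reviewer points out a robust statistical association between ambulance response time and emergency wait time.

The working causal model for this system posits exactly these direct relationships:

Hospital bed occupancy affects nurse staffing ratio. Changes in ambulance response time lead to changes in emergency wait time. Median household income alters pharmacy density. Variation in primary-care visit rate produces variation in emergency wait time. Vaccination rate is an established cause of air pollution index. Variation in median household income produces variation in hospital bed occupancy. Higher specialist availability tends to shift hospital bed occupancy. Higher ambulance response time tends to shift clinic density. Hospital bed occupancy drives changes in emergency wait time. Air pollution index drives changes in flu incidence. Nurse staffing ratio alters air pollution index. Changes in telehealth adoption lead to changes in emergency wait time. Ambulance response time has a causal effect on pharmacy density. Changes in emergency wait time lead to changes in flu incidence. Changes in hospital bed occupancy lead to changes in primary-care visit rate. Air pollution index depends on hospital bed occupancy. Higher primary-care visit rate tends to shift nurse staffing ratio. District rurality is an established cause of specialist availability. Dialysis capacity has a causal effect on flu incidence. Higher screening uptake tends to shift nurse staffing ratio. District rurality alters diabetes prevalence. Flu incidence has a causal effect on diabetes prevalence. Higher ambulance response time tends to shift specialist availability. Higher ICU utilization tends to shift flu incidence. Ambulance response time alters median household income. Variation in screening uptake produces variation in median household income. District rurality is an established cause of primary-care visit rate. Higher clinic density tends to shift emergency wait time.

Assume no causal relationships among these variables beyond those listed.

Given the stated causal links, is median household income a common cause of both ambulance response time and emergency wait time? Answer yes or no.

no

Median household income has no stated causal path to ambulance response time. A confounder must cause both variables, so median household income does not qualify.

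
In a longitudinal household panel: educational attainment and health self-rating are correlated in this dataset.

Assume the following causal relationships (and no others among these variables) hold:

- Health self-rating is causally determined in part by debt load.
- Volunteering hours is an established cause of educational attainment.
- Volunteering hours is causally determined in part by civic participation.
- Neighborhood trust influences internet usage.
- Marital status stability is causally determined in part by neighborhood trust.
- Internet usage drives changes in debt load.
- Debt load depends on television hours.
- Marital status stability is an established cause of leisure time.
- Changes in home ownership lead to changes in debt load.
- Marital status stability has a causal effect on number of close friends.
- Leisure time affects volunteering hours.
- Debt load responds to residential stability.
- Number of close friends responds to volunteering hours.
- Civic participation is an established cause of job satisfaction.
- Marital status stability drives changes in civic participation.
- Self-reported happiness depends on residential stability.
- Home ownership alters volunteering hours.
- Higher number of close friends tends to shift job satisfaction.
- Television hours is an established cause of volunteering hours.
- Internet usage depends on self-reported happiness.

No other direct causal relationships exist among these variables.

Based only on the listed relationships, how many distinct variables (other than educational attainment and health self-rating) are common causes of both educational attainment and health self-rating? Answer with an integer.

The common causes are: home ownership (to educational attainment via home ownership → volunteering hours → educational attainment; to health self-rating via home ownership → debt load → health self-rating); neighborhood trust (to educational attainment via neighborhood trust → marital status stability → civic participation → volunteering hours → educational attainment; to health self-rating via neighborhood trust → internet usage → debt load → health self-rating); television hours (to educational attainment via television hours → volunteering hours → educational attainment; to health self-rating via television hours → debt load → health self-rating).
Every other variable lacks a causal path to at least one of educational attainment and health self-rating.

3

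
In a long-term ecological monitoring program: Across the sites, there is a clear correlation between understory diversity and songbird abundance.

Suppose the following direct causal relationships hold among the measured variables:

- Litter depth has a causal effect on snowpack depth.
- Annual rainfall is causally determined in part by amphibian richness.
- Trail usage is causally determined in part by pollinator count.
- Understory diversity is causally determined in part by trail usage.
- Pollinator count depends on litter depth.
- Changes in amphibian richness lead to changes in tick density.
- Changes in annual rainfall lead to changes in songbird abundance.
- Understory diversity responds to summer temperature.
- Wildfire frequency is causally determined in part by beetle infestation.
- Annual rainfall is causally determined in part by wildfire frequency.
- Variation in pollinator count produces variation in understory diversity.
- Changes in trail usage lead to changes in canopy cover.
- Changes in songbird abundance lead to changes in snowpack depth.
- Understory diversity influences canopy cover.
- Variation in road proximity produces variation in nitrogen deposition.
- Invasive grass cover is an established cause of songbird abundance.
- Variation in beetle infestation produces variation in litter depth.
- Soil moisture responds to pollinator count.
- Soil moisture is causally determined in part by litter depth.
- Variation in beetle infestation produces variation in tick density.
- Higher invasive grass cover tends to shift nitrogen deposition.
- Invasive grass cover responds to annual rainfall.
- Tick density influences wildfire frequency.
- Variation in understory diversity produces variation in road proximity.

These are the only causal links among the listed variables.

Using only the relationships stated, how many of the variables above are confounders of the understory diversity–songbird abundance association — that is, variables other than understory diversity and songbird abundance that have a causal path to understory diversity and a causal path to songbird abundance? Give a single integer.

The common causes are: beetle infestation (to understory diversity via beetle infestation → litter depth → pollinator count → understory diversity; to songbird abundance via beetle infestation → wildfire frequency → annual rainfall → songbird abundance).
Every other variable lacks a causal path to at least one of understory diversity and songbird abundance.

1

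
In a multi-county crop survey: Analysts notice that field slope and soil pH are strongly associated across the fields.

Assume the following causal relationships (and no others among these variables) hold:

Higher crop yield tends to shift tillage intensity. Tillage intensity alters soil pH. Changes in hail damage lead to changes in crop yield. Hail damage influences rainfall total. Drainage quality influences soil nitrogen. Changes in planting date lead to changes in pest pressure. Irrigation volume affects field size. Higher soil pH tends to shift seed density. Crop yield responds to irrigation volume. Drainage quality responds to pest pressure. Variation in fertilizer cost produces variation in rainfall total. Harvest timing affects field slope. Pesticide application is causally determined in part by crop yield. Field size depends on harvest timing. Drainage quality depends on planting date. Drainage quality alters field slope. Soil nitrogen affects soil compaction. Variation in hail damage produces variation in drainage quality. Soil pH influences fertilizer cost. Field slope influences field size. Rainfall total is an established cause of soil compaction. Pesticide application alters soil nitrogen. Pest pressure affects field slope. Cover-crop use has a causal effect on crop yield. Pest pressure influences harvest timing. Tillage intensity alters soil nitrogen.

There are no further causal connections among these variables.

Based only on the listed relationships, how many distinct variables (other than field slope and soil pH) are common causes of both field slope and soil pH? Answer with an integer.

The common causes are: hail damage (to field slope via hail damage → drainage quality → field slope; to soil pH via hail damage → crop yield → tillage intensity → soil pH).
Every other variable lacks a causal path to at least one of field slope and soil pH.

1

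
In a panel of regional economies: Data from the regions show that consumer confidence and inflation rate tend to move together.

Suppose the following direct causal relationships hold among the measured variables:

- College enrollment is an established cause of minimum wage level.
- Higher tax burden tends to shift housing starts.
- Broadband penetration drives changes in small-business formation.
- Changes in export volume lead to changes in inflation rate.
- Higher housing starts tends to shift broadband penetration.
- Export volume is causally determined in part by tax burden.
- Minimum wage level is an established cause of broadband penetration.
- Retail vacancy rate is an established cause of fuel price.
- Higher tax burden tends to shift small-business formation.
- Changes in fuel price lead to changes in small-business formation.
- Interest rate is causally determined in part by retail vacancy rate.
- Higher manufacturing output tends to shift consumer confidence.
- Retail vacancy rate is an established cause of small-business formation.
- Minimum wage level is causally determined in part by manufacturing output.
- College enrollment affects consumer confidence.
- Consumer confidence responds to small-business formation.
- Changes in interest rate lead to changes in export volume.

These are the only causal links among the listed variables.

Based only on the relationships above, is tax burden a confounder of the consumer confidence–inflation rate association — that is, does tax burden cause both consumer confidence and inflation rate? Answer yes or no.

Tax burden has a causal path to consumer confidence (tax burden → small-business formation → consumer confidence) and to inflation rate (tax burden → export volume → inflation rate), so it is a common cause of both — a confounder.

yes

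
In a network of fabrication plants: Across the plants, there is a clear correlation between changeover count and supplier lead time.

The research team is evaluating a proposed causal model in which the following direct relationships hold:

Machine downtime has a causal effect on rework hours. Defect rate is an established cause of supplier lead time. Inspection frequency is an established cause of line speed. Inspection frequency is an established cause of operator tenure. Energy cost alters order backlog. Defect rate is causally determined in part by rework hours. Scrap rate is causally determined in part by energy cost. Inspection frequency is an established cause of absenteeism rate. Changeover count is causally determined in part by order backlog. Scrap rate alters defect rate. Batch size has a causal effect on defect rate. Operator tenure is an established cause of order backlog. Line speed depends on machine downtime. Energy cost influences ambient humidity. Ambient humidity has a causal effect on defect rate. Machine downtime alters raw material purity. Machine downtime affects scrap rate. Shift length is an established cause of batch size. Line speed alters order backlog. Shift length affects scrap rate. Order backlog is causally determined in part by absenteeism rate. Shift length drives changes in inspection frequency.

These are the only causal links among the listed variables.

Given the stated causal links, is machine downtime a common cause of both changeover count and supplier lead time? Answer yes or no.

yes

Machine downtime has a causal path to changeover count (machine downtime → line speed → order backlog → changeover count) and to supplier lead time (machine downtime → scrap rate → defect rate → supplier lead time), so it is a common cause of both — a confounder.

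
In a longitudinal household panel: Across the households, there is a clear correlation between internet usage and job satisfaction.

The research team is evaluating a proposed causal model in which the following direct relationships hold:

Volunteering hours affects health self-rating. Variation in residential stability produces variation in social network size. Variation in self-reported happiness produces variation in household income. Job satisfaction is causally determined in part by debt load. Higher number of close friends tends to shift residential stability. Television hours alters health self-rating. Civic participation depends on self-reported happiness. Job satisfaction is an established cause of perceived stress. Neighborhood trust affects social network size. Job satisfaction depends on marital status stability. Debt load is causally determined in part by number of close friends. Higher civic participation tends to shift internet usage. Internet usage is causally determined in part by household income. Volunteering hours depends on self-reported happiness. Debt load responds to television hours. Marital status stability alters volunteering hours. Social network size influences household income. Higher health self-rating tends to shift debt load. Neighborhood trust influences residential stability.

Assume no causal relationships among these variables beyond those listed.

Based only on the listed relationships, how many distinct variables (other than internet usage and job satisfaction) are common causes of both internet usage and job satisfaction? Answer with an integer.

2

The common causes are: number of close friends (to internet usage via number of close friends → residential stability → social network size → household income → internet usage; to job satisfaction via number of close friends → debt load → job satisfaction); self-reported happiness (to internet usage via self-reported happiness → household income → internet usage; to job satisfaction via self-reported happiness → volunteering hours → health self-rating → debt load → job satisfaction).
Every other variable lacks a causal path to at least one of internet usage and job satisfaction.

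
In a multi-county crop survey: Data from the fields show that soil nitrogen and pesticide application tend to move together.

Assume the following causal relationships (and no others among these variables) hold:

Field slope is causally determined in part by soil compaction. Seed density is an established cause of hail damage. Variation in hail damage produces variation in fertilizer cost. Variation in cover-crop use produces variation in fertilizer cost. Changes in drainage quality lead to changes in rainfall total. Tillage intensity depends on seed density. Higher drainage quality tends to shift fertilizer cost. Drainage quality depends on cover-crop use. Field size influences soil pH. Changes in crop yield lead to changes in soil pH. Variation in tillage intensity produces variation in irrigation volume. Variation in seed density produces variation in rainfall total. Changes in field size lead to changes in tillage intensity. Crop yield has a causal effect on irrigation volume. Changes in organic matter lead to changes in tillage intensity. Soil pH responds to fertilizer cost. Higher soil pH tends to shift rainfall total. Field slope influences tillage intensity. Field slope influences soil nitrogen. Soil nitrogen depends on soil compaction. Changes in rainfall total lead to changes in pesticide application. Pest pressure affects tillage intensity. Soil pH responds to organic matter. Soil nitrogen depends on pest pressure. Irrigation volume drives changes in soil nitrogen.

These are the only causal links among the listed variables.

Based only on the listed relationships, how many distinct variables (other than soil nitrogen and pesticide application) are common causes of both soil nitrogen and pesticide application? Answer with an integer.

The common causes are: crop yield (to soil nitrogen via crop yield → irrigation volume → soil nitrogen; to pesticide application via crop yield → soil pH → rainfall total → pesticide application); field size (to soil nitrogen via field size → tillage intensity → irrigation volume → soil nitrogen; to pesticide application via field size → soil pH → rainfall total → pesticide application); organic matter (to soil nitrogen via organic matter → tillage intensity → irrigation volume → soil nitrogen; to pesticide application via organic matter → soil pH → rainfall total → pesticide application); seed density (to soil nitrogen via seed density → tillage intensity → irrigation volume → soil nitrogen; to pesticide application via seed density → rainfall total → pesticide application).
Every other variable lacks a causal path to at least one of soil nitrogen and pesticide application.

4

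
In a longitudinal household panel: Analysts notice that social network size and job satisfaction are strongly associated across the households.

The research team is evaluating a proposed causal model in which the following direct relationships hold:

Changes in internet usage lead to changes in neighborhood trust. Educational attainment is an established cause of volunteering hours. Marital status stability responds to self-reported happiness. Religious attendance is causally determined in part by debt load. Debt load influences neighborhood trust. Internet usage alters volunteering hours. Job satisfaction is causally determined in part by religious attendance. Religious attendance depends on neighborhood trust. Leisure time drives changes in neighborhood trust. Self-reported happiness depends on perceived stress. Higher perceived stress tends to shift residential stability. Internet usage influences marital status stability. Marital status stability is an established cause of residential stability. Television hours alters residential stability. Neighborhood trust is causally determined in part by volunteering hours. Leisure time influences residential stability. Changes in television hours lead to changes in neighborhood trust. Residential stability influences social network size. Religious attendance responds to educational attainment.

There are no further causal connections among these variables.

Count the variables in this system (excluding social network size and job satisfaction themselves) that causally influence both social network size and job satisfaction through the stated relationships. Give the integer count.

3

The common causes are: internet usage (to social network size via internet usage → marital status stability → residential stability → social network size; to job satisfaction via internet usage → neighborhood trust → religious attendance → job satisfaction); leisure time (to social network size via leisure time → residential stability → social network size; to job satisfaction via leisure time → neighborhood trust → religious attendance → job satisfaction); television hours (to social network size via television hours → residential stability → social network size; to job satisfaction via television hours → neighborhood trust → religious attendance → job satisfaction).
Every other variable lacks a causal path to at least one of social network size and job satisfaction.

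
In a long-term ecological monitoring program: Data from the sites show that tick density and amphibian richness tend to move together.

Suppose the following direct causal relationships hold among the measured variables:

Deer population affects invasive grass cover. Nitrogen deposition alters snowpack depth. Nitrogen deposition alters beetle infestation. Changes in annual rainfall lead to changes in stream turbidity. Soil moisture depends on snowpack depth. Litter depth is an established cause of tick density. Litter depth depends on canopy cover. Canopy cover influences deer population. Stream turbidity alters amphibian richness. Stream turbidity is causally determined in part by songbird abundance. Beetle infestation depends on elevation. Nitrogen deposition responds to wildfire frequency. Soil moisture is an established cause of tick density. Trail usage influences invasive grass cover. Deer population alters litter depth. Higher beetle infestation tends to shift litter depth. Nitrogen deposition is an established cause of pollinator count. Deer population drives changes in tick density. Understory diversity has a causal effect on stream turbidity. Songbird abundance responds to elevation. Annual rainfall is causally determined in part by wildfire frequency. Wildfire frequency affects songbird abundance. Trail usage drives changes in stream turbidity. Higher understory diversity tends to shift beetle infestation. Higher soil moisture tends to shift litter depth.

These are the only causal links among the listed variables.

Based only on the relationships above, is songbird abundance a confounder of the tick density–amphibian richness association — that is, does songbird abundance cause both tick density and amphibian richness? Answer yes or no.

Songbird abundance has no stated causal path to tick density. A confounder must cause both variables, so songbird abundance does not qualify.

no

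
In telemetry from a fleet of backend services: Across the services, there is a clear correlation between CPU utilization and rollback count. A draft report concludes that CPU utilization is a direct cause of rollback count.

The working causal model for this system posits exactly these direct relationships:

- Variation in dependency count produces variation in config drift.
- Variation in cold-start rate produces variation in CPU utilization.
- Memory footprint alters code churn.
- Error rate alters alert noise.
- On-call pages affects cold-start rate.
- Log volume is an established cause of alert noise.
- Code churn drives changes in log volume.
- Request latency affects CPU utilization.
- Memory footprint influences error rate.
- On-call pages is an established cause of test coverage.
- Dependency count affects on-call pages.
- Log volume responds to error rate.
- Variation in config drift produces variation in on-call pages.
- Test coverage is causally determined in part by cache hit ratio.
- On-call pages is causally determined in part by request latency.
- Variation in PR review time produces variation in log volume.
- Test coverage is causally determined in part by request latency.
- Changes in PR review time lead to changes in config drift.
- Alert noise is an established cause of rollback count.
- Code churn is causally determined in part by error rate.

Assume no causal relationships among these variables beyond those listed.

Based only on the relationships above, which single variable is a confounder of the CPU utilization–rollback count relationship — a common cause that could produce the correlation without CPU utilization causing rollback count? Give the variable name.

PR review time

PR review time has a causal path to CPU utilization (PR review time → config drift → on-call pages → cold-start rate → CPU utilization) and a separate causal path to rollback count (PR review time → log volume → alert noise → rollback count), so it is a common cause of both.
No stated relationship gives CPU utilization a causal route to rollback count, so the correlation is explained by the shared upstream cause rather than a direct effect.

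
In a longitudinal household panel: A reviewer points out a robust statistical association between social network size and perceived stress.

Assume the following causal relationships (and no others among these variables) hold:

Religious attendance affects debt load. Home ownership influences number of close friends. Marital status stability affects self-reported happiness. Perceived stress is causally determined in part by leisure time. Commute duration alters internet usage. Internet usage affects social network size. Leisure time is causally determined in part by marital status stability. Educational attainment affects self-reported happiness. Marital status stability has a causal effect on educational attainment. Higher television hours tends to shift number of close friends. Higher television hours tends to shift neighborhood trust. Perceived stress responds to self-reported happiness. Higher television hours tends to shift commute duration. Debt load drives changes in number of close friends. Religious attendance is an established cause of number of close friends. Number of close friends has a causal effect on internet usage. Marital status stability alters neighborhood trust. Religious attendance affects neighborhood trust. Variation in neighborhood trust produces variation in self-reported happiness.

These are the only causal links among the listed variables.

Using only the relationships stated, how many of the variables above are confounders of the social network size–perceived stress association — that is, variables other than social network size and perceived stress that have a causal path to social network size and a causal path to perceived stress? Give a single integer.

2

The common causes are: religious attendance (to social network size via religious attendance → number of close friends → internet usage → social network size; to perceived stress via religious attendance → neighborhood trust → self-reported happiness → perceived stress); television hours (to social network size via television hours → number of close friends → internet usage → social network size; to perceived stress via television hours → neighborhood trust → self-reported happiness → perceived stress).
Every other variable lacks a causal path to at least one of social network size and perceived stress.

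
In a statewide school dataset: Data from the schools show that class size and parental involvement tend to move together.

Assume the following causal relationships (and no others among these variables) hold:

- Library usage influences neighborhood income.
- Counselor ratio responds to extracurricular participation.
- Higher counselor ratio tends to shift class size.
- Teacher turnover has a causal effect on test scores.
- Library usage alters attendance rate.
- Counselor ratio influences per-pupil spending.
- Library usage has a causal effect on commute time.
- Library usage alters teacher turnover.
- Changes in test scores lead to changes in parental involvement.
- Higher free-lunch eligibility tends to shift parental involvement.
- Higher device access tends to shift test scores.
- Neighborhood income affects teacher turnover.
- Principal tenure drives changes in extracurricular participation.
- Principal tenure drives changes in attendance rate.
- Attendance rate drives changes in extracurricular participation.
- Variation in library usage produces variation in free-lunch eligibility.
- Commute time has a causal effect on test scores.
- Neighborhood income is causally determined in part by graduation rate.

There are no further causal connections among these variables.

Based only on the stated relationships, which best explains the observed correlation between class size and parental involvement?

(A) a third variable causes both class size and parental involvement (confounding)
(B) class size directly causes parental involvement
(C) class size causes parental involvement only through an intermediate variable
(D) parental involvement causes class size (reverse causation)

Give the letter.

Library usage causes class size (library usage → attendance rate → extracurricular participation → counselor ratio → class size) and parental involvement (library usage → free-lunch eligibility → parental involvement) — a common cause creating the correlation.
There is no stated path from class size to parental involvement or from parental involvement to class size, so neither direct nor reverse causation applies.

A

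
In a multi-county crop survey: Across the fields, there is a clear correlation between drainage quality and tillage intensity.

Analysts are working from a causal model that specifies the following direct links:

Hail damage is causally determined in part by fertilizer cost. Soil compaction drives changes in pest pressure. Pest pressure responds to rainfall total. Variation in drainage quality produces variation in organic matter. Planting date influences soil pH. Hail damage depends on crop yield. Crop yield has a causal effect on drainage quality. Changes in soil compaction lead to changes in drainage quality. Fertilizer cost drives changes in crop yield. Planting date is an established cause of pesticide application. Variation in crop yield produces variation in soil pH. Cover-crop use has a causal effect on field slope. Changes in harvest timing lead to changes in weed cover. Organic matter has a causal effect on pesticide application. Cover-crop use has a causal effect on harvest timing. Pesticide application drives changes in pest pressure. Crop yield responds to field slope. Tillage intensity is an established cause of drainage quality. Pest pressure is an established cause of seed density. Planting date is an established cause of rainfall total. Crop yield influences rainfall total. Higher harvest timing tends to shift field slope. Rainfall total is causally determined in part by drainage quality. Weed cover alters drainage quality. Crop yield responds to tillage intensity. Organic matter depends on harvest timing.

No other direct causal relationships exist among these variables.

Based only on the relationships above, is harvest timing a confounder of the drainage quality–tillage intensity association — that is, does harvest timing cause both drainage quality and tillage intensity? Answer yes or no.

Harvest timing has no stated causal path to tillage intensity. A confounder must cause both variables, so harvest timing does not qualify.

no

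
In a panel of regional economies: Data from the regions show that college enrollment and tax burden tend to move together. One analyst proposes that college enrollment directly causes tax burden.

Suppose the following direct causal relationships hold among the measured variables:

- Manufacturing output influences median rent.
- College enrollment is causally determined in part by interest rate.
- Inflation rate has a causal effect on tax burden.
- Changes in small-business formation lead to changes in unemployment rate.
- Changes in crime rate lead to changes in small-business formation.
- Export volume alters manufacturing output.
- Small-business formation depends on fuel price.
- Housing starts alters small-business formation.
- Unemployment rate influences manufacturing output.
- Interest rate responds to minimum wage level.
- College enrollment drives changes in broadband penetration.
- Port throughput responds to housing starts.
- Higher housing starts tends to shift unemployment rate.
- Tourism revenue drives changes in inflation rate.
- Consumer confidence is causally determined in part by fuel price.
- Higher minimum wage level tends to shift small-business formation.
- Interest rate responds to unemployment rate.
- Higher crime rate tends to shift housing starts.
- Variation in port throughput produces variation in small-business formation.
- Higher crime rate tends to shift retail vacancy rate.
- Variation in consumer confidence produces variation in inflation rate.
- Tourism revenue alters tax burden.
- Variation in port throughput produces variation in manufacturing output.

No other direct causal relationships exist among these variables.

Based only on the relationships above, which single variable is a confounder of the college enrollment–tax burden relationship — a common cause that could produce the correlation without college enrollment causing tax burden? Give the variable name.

Fuel price has a causal path to college enrollment (fuel price → small-business formation → unemployment rate → interest rate → college enrollment) and a separate causal path to tax burden (fuel price → consumer confidence → inflation rate → tax burden), so it is a common cause of both.
No stated relationship gives college enrollment a causal route to tax burden, so the correlation is explained by the shared upstream cause rather than a direct effect.

fuel price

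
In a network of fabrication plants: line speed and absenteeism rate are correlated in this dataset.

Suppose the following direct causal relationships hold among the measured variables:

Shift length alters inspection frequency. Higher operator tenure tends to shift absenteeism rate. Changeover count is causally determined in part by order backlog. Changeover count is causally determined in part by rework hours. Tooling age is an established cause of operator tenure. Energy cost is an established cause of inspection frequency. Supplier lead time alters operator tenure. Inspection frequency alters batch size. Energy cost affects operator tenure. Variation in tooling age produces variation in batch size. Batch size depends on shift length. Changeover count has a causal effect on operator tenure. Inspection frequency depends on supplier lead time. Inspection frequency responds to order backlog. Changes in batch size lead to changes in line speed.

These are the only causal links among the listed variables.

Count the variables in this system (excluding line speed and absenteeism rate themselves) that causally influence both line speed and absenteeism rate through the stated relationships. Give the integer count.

4

The common causes are: energy cost (to line speed via energy cost → inspection frequency → batch size → line speed; to absenteeism rate via energy cost → operator tenure → absenteeism rate); order backlog (to line speed via order backlog → inspection frequency → batch size → line speed; to absenteeism rate via order backlog → changeover count → operator tenure → absenteeism rate); supplier lead time (to line speed via supplier lead time → inspection frequency → batch size → line speed; to absenteeism rate via supplier lead time → operator tenure → absenteeism rate); tooling age (to line speed via tooling age → batch size → line speed; to absenteeism rate via tooling age → operator tenure → absenteeism rate).
Every other variable lacks a causal path to at least one of line speed and absenteeism rate.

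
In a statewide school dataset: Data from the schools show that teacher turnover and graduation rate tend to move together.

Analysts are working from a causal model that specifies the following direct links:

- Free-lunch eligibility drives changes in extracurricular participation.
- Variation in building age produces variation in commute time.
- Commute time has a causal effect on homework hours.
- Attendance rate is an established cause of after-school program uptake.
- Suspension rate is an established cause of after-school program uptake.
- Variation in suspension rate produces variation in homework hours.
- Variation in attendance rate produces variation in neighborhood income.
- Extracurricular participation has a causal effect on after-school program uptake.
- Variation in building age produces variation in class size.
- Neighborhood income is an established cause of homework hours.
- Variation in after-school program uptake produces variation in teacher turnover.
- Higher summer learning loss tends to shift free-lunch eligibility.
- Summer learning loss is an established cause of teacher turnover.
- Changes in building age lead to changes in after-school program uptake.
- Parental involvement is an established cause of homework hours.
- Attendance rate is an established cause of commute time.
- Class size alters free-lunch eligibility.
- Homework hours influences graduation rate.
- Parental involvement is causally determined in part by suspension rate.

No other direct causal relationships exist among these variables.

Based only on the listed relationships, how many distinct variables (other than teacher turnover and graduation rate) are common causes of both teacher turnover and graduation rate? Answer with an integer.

3

The common causes are: attendance rate (to teacher turnover via attendance rate → after-school program uptake → teacher turnover; to graduation rate via attendance rate → commute time → homework hours → graduation rate); building age (to teacher turnover via building age → after-school program uptake → teacher turnover; to graduation rate via building age → commute time → homework hours → graduation rate); suspension rate (to teacher turnover via suspension rate → after-school program uptake → teacher turnover; to graduation rate via suspension rate → homework hours → graduation rate).
Every other variable lacks a causal path to at least one of teacher turnover and graduation rate.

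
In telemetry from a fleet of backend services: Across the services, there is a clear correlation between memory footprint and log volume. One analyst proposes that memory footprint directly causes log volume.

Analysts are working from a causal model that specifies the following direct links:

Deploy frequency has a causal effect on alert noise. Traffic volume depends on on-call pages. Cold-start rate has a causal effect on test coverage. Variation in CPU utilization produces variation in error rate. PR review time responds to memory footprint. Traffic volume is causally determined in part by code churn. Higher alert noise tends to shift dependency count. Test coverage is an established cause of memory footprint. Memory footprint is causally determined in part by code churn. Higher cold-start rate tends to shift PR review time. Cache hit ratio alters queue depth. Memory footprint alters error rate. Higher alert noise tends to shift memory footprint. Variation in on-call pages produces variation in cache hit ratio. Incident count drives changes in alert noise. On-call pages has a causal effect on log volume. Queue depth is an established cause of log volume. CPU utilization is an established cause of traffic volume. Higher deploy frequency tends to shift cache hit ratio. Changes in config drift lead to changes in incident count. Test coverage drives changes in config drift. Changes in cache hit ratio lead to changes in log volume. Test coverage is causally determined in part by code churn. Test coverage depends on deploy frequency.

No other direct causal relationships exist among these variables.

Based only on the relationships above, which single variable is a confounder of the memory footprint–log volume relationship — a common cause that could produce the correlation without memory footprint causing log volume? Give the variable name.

deploy frequency

Deploy frequency has a causal path to memory footprint (deploy frequency → test coverage → memory footprint) and a separate causal path to log volume (deploy frequency → cache hit ratio → log volume), so it is a common cause of both.
No stated relationship gives memory footprint a causal route to log volume, so the correlation is explained by the shared upstream cause rather than a direct effect.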